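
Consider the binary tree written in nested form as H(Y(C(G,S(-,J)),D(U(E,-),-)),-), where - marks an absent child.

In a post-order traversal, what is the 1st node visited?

Post-order visits the left subtree, then the right subtree, then the node.
At H: go left to Y.
  At Y: go left to C.
    At C: go left to G.
      G is a leaf — visit G.
    At C: go right to S.
      At S: no left child.
      At S: go right to J.
        J is a leaf — visit J.
      Visit S.
    Visit C.
  At Y: go right to D.
    At D: go left to U.
      At U: go left to E.
        E is a leaf — visit E.
      At U: no right child.
      Visit U.
    At D: no right child.
    Visit D.
  Visit Y.
At H: no right child.
Visit H.
Full post-order sequence: G, J, S, C, E, U, D, Y, H.

G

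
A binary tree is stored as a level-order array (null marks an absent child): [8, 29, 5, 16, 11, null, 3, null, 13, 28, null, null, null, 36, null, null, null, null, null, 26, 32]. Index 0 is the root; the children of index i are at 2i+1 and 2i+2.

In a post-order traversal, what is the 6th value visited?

11

Post-order visits the left subtree, then the right subtree, then the node.
At 8: go left to 29.
  At 29: go left to 16.
    At 16: no left child.
    At 16: go right to 13.
      13 is a leaf — visit 13.
    Visit 16.
  At 29: go right to 11.
    At 11: go left to 28.
      At 28: go left to 26.
        26 is a leaf — visit 26.
      At 28: go right to 32.
        32 is a leaf — visit 32.
      Visit 28.
    At 11: no right child.
    Visit 11.
  Visit 29.
At 8: go right to 5.
  At 5: no left child.
  At 5: go right to 3.
    At 3: go left to 36.
      36 is a leaf — visit 36.
    At 3: no right child.
    Visit 3.
  Visit 5.
Visit 8.
Full post-order sequence: 13, 16, 26, 32, 28, 11, 29, 36, 3, 5, 8.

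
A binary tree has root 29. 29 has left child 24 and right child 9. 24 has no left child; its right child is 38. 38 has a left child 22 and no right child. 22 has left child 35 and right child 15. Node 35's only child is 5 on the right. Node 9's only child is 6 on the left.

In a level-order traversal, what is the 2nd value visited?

Level-order visits nodes level by level from the root, left to right within each level.
Level 0: 29
Level 1: 24, 9
Level 2: 38, 6
Level 3: 22
Level 4: 35, 15
Level 5: 5
Full level-order sequence: 29, 24, 9, 38, 6, 22, 35, 15, 5.

24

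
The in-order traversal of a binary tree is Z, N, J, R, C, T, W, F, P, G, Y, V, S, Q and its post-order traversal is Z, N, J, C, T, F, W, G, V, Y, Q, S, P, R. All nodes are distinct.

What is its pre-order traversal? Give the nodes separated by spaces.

R J N Z P W T C F S Y G V Q

The last element of post-order is the root; it splits in-order into left and right subtrees.
Root R: left subtree has 3 nodes {Z, N, J}, right has 10 {C, T, W, F, P, G, Y, V, S, Q}.
  Root J: left subtree has 2 nodes {Z, N}, right has 0 { }.
    Root N: left subtree has 1 node {Z}, right has 0 { }.
  Root P: left subtree has 4 nodes {C, T, W, F}, right has 5 {G, Y, V, S, Q}.
    Root W: left subtree has 2 nodes {C, T}, right has 1 {F}.
      Root T: left subtree has 1 node {C}, right has 0 { }.
    Root S: left subtree has 3 nodes {G, Y, V}, right has 1 {Q}.
      Root Y: left subtree has 1 node {G}, right has 1 {V}.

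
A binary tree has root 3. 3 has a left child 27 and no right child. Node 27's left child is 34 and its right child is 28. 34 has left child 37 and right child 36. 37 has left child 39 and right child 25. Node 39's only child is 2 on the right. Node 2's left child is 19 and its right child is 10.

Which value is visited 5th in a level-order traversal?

37

Level-order visits nodes level by level from the root, left to right within each level.
Level 0: 3
Level 1: 27
Level 2: 34, 28
Level 3: 37, 36
Level 4: 39, 25
Level 5: 2
Level 6: 19, 10
Full level-order sequence: 3, 27, 34, 28, 37, 36, 39, 25, 2, 19, 10.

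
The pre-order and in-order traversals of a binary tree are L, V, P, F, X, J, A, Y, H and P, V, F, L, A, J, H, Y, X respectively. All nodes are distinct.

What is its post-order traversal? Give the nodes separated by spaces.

P F V A H Y J X L

The first element of pre-order is the root; it splits in-order into left and right subtrees.
Root L: left subtree has 3 nodes {P, V, F}, right has 5 {A, J, H, Y, X}.
  Root V: left subtree has 1 node {P}, right has 1 {F}.
  Root X: left subtree has 4 nodes {A, J, H, Y}, right has 0 { }.
    Root J: left subtree has 1 node {A}, right has 2 {H, Y}.
      Root Y: left subtree has 1 node {H}, right has 0 { }.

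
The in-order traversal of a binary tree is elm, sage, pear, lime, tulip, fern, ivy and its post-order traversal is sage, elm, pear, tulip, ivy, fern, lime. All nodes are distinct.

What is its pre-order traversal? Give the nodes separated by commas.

lime, pear, elm, sage, fern, tulip, ivy

The last element of post-order is the root; it splits in-order into left and right subtrees.
Root lime: left subtree has 3 nodes {elm, sage, pear}, right has 3 {tulip, fern, ivy}.
  Root pear: left subtree has 2 nodes {elm, sage}, right has 0 { }.
    Root elm: left subtree has 0 nodes { }, right has 1 {sage}.
  Root fern: left subtree has 1 node {tulip}, right has 1 {ivy}.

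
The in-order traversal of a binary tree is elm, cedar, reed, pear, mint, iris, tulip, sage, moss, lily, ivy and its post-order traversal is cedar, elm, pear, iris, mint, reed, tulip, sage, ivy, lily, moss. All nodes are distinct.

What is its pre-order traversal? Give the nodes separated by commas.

moss, sage, tulip, reed, elm, cedar, mint, pear, iris, lily, ivy

The last element of post-order is the root; it splits in-order into left and right subtrees.
Root moss: left subtree has 8 nodes {elm, cedar, reed, pear, mint, iris, tulip, sage}, right has 2 {lily, ivy}.
  Root sage: left subtree has 7 nodes {elm, cedar, reed, pear, mint, iris, tulip}, right has 0 { }.
    Root tulip: left subtree has 6 nodes {elm, cedar, reed, pear, mint, iris}, right has 0 { }.
      Root reed: left subtree has 2 nodes {elm, cedar}, right has 3 {pear, mint, iris}.
        Root elm: left subtree has 0 nodes { }, right has 1 {cedar}.
        Root mint: left subtree has 1 node {pear}, right has 1 {iris}.
  Root lily: left subtree has 0 nodes { }, right has 1 {ivy}.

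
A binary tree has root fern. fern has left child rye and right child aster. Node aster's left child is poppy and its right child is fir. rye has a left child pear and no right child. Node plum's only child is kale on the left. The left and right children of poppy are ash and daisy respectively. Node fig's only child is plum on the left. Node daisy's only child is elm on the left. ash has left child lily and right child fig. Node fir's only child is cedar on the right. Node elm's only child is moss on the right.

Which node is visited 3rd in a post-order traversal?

lily

Post-order visits the left subtree, then the right subtree, then the node.
At fern: go left to rye.
  At rye: go left to pear.
    pear is a leaf — visit pear.
  At rye: no right child.
  Visit rye.
At fern: go right to aster.
  At aster: go left to poppy.
    At poppy: go left to ash.
      At ash: go left to lily.
        lily is a leaf — visit lily.
      At ash: go right to fig.
        At fig: go left to plum.
          At plum: go left to kale.
            kale is a leaf — visit kale.
          At plum: no right child.
          Visit plum.
        At fig: no right child.
        Visit fig.
      Visit ash.
    At poppy: go right to daisy.
      At daisy: go left to elm.
        At elm: no left child.
        At elm: go right to moss.
          moss is a leaf — visit moss.
        Visit elm.
      At daisy: no right child.
      Visit daisy.
    Visit poppy.
  At aster: go right to fir.
    At fir: no left child.
    At fir: go right to cedar.
      cedar is a leaf — visit cedar.
    Visit fir.
  Visit aster.
Visit fern.
Full post-order sequence: pear, rye, lily, kale, plum, fig, ash, moss, elm, daisy, poppy, cedar, fir, aster, fern.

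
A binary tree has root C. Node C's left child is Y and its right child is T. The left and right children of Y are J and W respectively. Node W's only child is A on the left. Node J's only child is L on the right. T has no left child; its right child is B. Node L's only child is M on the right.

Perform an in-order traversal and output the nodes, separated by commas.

J, L, M, Y, A, W, C, T, B

In-order visits the left subtree, then the node, then the right subtree.
At C: go left to Y.
  At Y: go left to J.
    At J: no left child.
    Visit J.
    At J: go right to L.
      At L: no left child.
      Visit L.
      At L: go right to M.
        M is a leaf — visit M.
  Visit Y.
  At Y: go right to W.
    At W: go left to A.
      A is a leaf — visit A.
    Visit W.
    At W: no right child.
Visit C.
At C: go right to T.
  At T: no left child.
  Visit T.
  At T: go right to B.
    B is a leaf — visit B.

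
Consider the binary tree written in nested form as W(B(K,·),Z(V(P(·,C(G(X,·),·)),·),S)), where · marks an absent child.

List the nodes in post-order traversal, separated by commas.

K, B, X, G, C, P, V, S, Z, W

Post-order visits the left subtree, then the right subtree, then the node.
At W: go left to B.
  At B: go left to K.
    K is a leaf — visit K.
  At B: no right child.
  Visit B.
At W: go right to Z.
  At Z: go left to V.
    At V: go left to P.
      At P: no left child.
      At P: go right to C.
        At C: go left to G.
          At G: go left to X.
            X is a leaf — visit X.
          At G: no right child.
          Visit G.
        At C: no right child.
        Visit C.
      Visit P.
    At V: no right child.
    Visit V.
  At Z: go right to S.
    S is a leaf — visit S.
  Visit Z.
Visit W.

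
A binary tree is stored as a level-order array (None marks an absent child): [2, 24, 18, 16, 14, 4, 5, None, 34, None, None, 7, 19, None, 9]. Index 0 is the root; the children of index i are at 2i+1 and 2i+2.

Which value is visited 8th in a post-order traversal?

9

Post-order visits the left subtree, then the right subtree, then the node.
At 2: go left to 24.
  At 24: go left to 16.
    At 16: no left child.
    At 16: go right to 34.
      34 is a leaf — visit 34.
    Visit 16.
  At 24: go right to 14.
    14 is a leaf — visit 14.
  Visit 24.
At 2: go right to 18.
  At 18: go left to 4.
    At 4: go left to 7.
      7 is a leaf — visit 7.
    At 4: go right to 19.
      19 is a leaf — visit 19.
    Visit 4.
  At 18: go right to 5.
    At 5: no left child.
    At 5: go right to 9.
      9 is a leaf — visit 9.
    Visit 5.
  Visit 18.
Visit 2.
Full post-order sequence: 34, 16, 14, 24, 7, 19, 4, 9, 5, 18, 2.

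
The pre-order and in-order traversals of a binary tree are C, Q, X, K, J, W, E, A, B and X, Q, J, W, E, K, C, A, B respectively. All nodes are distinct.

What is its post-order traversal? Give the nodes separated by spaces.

X E W J K Q B A C

The first element of pre-order is the root; it splits in-order into left and right subtrees.
Root C: left subtree has 6 nodes {X, Q, J, W, E, K}, right has 2 {A, B}.
  Root Q: left subtree has 1 node {X}, right has 4 {J, W, E, K}.
    Root K: left subtree has 3 nodes {J, W, E}, right has 0 { }.
      Root J: left subtree has 0 nodes { }, right has 2 {W, E}.
        Root W: left subtree has 0 nodes { }, right has 1 {E}.
  Root A: left subtree has 0 nodes { }, right has 1 {B}.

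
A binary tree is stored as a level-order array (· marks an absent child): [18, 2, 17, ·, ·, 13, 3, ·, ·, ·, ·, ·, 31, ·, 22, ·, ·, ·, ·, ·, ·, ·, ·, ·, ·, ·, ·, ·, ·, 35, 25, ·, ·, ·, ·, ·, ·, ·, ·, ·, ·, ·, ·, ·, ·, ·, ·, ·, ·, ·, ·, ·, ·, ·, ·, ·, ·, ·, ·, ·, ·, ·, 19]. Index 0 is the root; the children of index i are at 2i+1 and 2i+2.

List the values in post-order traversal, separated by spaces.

Post-order visits the left subtree, then the right subtree, then the node.
At 18: go left to 2.
  2 is a leaf — visit 2.
At 18: go right to 17.
  At 17: go left to 13.
    At 13: no left child.
    At 13: go right to 31.
      31 is a leaf — visit 31.
    Visit 13.
  At 17: go right to 3.
    At 3: no left child.
    At 3: go right to 22.
      At 22: go left to 35.
        35 is a leaf — visit 35.
      At 22: go right to 25.
        At 25: no left child.
        At 25: go right to 19.
          19 is a leaf — visit 19.
        Visit 25.
      Visit 22.
    Visit 3.
  Visit 17.
Visit 18.

2 31 13 35 19 25 22 3 17 18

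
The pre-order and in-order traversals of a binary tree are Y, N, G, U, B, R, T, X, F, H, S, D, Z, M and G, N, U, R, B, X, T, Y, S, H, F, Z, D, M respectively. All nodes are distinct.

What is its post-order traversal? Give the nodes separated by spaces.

The first element of pre-order is the root; it splits in-order into left and right subtrees.
Root Y: left subtree has 7 nodes {G, N, U, R, B, X, T}, right has 6 {S, H, F, Z, D, M}.
  Root N: left subtree has 1 node {G}, right has 5 {U, R, B, X, T}.
    Root U: left subtree has 0 nodes { }, right has 4 {R, B, X, T}.
      Root B: left subtree has 1 node {R}, right has 2 {X, T}.
        Root T: left subtree has 1 node {X}, right has 0 { }.
  Root F: left subtree has 2 nodes {S, H}, right has 3 {Z, D, M}.
    Root H: left subtree has 1 node {S}, right has 0 { }.
    Root D: left subtree has 1 node {Z}, right has 1 {M}.

G R X T B U N S H Z M D F Y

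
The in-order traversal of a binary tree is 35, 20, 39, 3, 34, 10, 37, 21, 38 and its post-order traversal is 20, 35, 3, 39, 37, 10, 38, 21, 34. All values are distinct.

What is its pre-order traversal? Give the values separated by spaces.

34 39 35 20 3 21 10 37 38

The last element of post-order is the root; it splits in-order into left and right subtrees.
Root 34: left subtree has 4 nodes {35, 20, 39, 3}, right has 4 {10, 37, 21, 38}.
  Root 39: left subtree has 2 nodes {35, 20}, right has 1 {3}.
    Root 35: left subtree has 0 nodes { }, right has 1 {20}.
  Root 21: left subtree has 2 nodes {10, 37}, right has 1 {38}.
    Root 10: left subtree has 0 nodes { }, right has 1 {37}.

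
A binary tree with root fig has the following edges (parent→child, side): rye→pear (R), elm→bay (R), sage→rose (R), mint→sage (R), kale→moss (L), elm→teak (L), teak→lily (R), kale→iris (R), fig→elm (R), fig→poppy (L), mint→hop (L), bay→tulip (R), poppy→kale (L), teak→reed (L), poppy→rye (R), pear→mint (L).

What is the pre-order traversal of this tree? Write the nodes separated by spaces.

fig poppy kale moss iris rye pear mint hop sage rose elm teak reed lily bay tulip

Pre-order visits the node, then its left subtree, then its right subtree.
Visit fig.
At fig: go left to poppy.
  Visit poppy.
  At poppy: go left to kale.
    Visit kale.
    At kale: go left to moss.
      moss is a leaf — visit moss.
    At kale: go right to iris.
      iris is a leaf — visit iris.
  At poppy: go right to rye.
    Visit rye.
    At rye: no left child.
    At rye: go right to pear.
      Visit pear.
      At pear: go left to mint.
        Visit mint.
        At mint: go left to hop.
          hop is a leaf — visit hop.
        At mint: go right to sage.
          Visit sage.
          At sage: no left child.
          At sage: go right to rose.
            rose is a leaf — visit rose.
      At pear: no right child.
At fig: go right to elm.
  Visit elm.
  At elm: go left to teak.
    Visit teak.
    At teak: go left to reed.
      reed is a leaf — visit reed.
    At teak: go right to lily.
      lily is a leaf — visit lily.
  At elm: go right to bay.
    Visit bay.
    At bay: no left child.
    At bay: go right to tulip.
      tulip is a leaf — visit tulip.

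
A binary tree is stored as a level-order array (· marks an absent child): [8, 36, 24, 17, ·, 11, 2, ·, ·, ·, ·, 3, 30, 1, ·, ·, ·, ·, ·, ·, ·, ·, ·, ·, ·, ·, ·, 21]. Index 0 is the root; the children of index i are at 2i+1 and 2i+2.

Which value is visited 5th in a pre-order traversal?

11

Pre-order visits the node, then its left subtree, then its right subtree.
Visit 8.
At 8: go left to 36.
  Visit 36.
  At 36: go left to 17.
    17 is a leaf — visit 17.
  At 36: no right child.
At 8: go right to 24.
  Visit 24.
  At 24: go left to 11.
    Visit 11.
    At 11: go left to 3.
      3 is a leaf — visit 3.
    At 11: go right to 30.
      30 is a leaf — visit 30.
  At 24: go right to 2.
    Visit 2.
    At 2: go left to 1.
      Visit 1.
      At 1: go left to 21.
        21 is a leaf — visit 21.
      At 1: no right child.
    At 2: no right child.
Full pre-order sequence: 8, 36, 17, 24, 11, 3, 30, 2, 1, 21.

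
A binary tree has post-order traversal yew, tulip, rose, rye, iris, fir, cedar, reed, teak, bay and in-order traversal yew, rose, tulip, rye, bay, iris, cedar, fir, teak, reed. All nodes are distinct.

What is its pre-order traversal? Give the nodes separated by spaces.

The last element of post-order is the root; it splits in-order into left and right subtrees.
Root bay: left subtree has 4 nodes {yew, rose, tulip, rye}, right has 5 {iris, cedar, fir, teak, reed}.
  Root rye: left subtree has 3 nodes {yew, rose, tulip}, right has 0 { }.
    Root rose: left subtree has 1 node {yew}, right has 1 {tulip}.
  Root teak: left subtree has 3 nodes {iris, cedar, fir}, right has 1 {reed}.
    Root cedar: left subtree has 1 node {iris}, right has 1 {fir}.

bay rye rose yew tulip teak cedar iris fir reed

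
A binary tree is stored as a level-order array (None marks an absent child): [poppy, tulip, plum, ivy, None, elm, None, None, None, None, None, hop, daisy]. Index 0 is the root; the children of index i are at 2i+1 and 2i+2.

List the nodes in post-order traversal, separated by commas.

Post-order visits the left subtree, then the right subtree, then the node.
At poppy: go left to tulip.
  At tulip: go left to ivy.
    ivy is a leaf — visit ivy.
  At tulip: no right child.
  Visit tulip.
At poppy: go right to plum.
  At plum: go left to elm.
    At elm: go left to hop.
      hop is a leaf — visit hop.
    At elm: go right to daisy.
      daisy is a leaf — visit daisy.
    Visit elm.
  At plum: no right child.
  Visit plum.
Visit poppy.

ivy, tulip, hop, daisy, elm, plum, poppy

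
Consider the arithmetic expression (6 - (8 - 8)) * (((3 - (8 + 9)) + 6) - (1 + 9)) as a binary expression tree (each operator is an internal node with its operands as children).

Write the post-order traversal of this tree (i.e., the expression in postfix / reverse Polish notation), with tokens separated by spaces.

6 8 8 - - 3 8 9 + - 6 + 1 9 + - *

Post-order on an expression tree gives postfix notation: for each operator, emit left operand, right operand, then the operator.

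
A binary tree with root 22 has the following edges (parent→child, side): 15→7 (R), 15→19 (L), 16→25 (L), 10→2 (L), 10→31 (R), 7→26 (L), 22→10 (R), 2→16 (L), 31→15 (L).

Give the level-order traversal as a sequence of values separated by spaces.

Level-order visits nodes level by level from the root, left to right within each level.
Level 0: 22
Level 1: 10
Level 2: 2, 31
Level 3: 16, 15
Level 4: 25, 19, 7
Level 5: 26

22 10 2 31 16 15 25 19 7 26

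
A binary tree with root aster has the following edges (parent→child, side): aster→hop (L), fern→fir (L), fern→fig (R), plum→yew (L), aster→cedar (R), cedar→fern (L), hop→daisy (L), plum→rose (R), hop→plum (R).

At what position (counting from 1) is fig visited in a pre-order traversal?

Pre-order visits the node, then its left subtree, then its right subtree.
Visit aster.
At aster: go left to hop.
  Visit hop.
  At hop: go left to daisy.
    daisy is a leaf — visit daisy.
  At hop: go right to plum.
    Visit plum.
    At plum: go left to yew.
      yew is a leaf — visit yew.
    At plum: go right to rose.
      rose is a leaf — visit rose.
At aster: go right to cedar.
  Visit cedar.
  At cedar: go left to fern.
    Visit fern.
    At fern: go left to fir.
      fir is a leaf — visit fir.
    At fern: go right to fig.
      fig is a leaf — visit fig.
  At cedar: no right child.
Full pre-order sequence: aster, hop, daisy, plum, yew, rose, cedar, fern, fir, fig.

10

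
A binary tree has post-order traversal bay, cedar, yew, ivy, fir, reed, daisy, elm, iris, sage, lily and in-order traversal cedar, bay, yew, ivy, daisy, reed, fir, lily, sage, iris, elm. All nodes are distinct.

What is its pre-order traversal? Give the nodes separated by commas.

lily, daisy, ivy, yew, cedar, bay, reed, fir, sage, iris, elm

The last element of post-order is the root; it splits in-order into left and right subtrees.
Root lily: left subtree has 7 nodes {cedar, bay, yew, ivy, daisy, reed, fir}, right has 3 {sage, iris, elm}.
  Root daisy: left subtree has 4 nodes {cedar, bay, yew, ivy}, right has 2 {reed, fir}.
    Root ivy: left subtree has 3 nodes {cedar, bay, yew}, right has 0 { }.
      Root yew: left subtree has 2 nodes {cedar, bay}, right has 0 { }.
        Root cedar: left subtree has 0 nodes { }, right has 1 {bay}.
    Root reed: left subtree has 0 nodes { }, right has 1 {fir}.
  Root sage: left subtree has 0 nodes { }, right has 2 {iris, elm}.
    Root iris: left subtree has 0 nodes { }, right has 1 {elm}.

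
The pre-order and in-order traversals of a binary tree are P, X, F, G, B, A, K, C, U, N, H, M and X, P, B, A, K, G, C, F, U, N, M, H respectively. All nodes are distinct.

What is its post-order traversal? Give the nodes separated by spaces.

The first element of pre-order is the root; it splits in-order into left and right subtrees.
Root P: left subtree has 1 node {X}, right has 10 {B, A, K, G, C, F, U, N, M, H}.
  Root F: left subtree has 5 nodes {B, A, K, G, C}, right has 4 {U, N, M, H}.
    Root G: left subtree has 3 nodes {B, A, K}, right has 1 {C}.
      Root B: left subtree has 0 nodes { }, right has 2 {A, K}.
        Root A: left subtree has 0 nodes { }, right has 1 {K}.
    Root U: left subtree has 0 nodes { }, right has 3 {N, M, H}.
      Root N: left subtree has 0 nodes { }, right has 2 {M, H}.
        Root H: left subtree has 1 node {M}, right has 0 { }.

X K A B C G M H N U F P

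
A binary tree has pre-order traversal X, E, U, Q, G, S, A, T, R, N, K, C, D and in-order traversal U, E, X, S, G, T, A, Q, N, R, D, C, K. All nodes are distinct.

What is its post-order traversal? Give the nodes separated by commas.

The first element of pre-order is the root; it splits in-order into left and right subtrees.
Root X: left subtree has 2 nodes {U, E}, right has 10 {S, G, T, A, Q, N, R, D, C, K}.
  Root E: left subtree has 1 node {U}, right has 0 { }.
  Root Q: left subtree has 4 nodes {S, G, T, A}, right has 5 {N, R, D, C, K}.
    Root G: left subtree has 1 node {S}, right has 2 {T, A}.
      Root A: left subtree has 1 node {T}, right has 0 { }.
    Root R: left subtree has 1 node {N}, right has 3 {D, C, K}.
      Root K: left subtree has 2 nodes {D, C}, right has 0 { }.
        Root C: left subtree has 1 node {D}, right has 0 { }.

U, E, S, T, A, G, N, D, C, K, R, Q, X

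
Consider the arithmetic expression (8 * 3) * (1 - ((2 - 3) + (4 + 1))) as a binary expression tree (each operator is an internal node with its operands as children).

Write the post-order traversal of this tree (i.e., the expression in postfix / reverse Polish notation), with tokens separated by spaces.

Post-order on an expression tree gives postfix notation: for each operator, emit left operand, right operand, then the operator.

8 3 * 1 2 3 - 4 1 + + - *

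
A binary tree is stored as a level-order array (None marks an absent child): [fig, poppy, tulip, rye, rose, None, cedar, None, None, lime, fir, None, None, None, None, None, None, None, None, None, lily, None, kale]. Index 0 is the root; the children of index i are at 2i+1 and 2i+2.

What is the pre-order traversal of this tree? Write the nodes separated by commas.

Pre-order visits the node, then its left subtree, then its right subtree.
Visit fig.
At fig: go left to poppy.
  Visit poppy.
  At poppy: go left to rye.
    rye is a leaf — visit rye.
  At poppy: go right to rose.
    Visit rose.
    At rose: go left to lime.
      Visit lime.
      At lime: no left child.
      At lime: go right to lily.
        lily is a leaf — visit lily.
    At rose: go right to fir.
      Visit fir.
      At fir: no left child.
      At fir: go right to kale.
        kale is a leaf — visit kale.
At fig: go right to tulip.
  Visit tulip.
  At tulip: no left child.
  At tulip: go right to cedar.
    cedar is a leaf — visit cedar.

fig, poppy, rye, rose, lime, lily, fir, kale, tulip, cedar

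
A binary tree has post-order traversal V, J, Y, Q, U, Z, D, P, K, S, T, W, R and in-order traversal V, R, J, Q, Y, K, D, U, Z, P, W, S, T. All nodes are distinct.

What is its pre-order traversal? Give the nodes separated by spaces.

The last element of post-order is the root; it splits in-order into left and right subtrees.
Root R: left subtree has 1 node {V}, right has 11 {J, Q, Y, K, D, U, Z, P, W, S, T}.
  Root W: left subtree has 8 nodes {J, Q, Y, K, D, U, Z, P}, right has 2 {S, T}.
    Root K: left subtree has 3 nodes {J, Q, Y}, right has 4 {D, U, Z, P}.
      Root Q: left subtree has 1 node {J}, right has 1 {Y}.
      Root P: left subtree has 3 nodes {D, U, Z}, right has 0 { }.
        Root D: left subtree has 0 nodes { }, right has 2 {U, Z}.
          Root Z: left subtree has 1 node {U}, right has 0 { }.
    Root T: left subtree has 1 node {S}, right has 0 { }.

R V W K Q J Y P D Z U T S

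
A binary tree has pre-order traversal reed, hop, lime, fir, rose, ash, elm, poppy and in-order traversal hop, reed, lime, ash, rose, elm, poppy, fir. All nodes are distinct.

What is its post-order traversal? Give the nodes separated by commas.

The first element of pre-order is the root; it splits in-order into left and right subtrees.
Root reed: left subtree has 1 node {hop}, right has 6 {lime, ash, rose, elm, poppy, fir}.
  Root lime: left subtree has 0 nodes { }, right has 5 {ash, rose, elm, poppy, fir}.
    Root fir: left subtree has 4 nodes {ash, rose, elm, poppy}, right has 0 { }.
      Root rose: left subtree has 1 node {ash}, right has 2 {elm, poppy}.
        Root elm: left subtree has 0 nodes { }, right has 1 {poppy}.

hop, ash, poppy, elm, rose, fir, lime, reed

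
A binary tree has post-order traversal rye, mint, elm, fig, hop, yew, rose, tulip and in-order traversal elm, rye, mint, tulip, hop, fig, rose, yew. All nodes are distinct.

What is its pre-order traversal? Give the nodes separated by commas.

tulip, elm, mint, rye, rose, hop, fig, yew

The last element of post-order is the root; it splits in-order into left and right subtrees.
Root tulip: left subtree has 3 nodes {elm, rye, mint}, right has 4 {hop, fig, rose, yew}.
  Root elm: left subtree has 0 nodes { }, right has 2 {rye, mint}.
    Root mint: left subtree has 1 node {rye}, right has 0 { }.
  Root rose: left subtree has 2 nodes {hop, fig}, right has 1 {yew}.
    Root hop: left subtree has 0 nodes { }, right has 1 {fig}.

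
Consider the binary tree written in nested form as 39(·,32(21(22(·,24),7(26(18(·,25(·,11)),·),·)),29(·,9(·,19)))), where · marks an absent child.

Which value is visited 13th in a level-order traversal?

11

Level-order visits nodes level by level from the root, left to right within each level.
Level 0: 39
Level 1: 32
Level 2: 21, 29
Level 3: 22, 7, 9
Level 4: 24, 26, 19
Level 5: 18
Level 6: 25
Level 7: 11
Full level-order sequence: 39, 32, 21, 29, 22, 7, 9, 24, 26, 19, 18, 25, 11.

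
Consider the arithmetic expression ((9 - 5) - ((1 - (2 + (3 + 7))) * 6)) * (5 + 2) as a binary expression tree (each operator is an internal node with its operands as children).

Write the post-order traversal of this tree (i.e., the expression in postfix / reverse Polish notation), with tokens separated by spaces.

9 5 - 1 2 3 7 + + - 6 * - 5 2 + *

Post-order on an expression tree gives postfix notation: for each operator, emit left operand, right operand, then the operator.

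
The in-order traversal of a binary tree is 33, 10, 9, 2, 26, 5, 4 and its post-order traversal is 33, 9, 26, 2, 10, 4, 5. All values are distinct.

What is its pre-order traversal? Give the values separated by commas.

The last element of post-order is the root; it splits in-order into left and right subtrees.
Root 5: left subtree has 5 nodes {33, 10, 9, 2, 26}, right has 1 {4}.
  Root 10: left subtree has 1 node {33}, right has 3 {9, 2, 26}.
    Root 2: left subtree has 1 node {9}, right has 1 {26}.

5, 10, 33, 2, 9, 26, 4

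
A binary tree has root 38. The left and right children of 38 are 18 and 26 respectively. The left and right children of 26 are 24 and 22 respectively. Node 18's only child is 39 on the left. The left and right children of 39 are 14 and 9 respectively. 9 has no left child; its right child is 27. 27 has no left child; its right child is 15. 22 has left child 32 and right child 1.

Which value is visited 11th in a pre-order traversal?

32

Pre-order visits the node, then its left subtree, then its right subtree.
Visit 38.
At 38: go left to 18.
  Visit 18.
  At 18: go left to 39.
    Visit 39.
    At 39: go left to 14.
      14 is a leaf — visit 14.
    At 39: go right to 9.
      Visit 9.
      At 9: no left child.
      At 9: go right to 27.
        Visit 27.
        At 27: no left child.
        At 27: go right to 15.
          15 is a leaf — visit 15.
  At 18: no right child.
At 38: go right to 26.
  Visit 26.
  At 26: go left to 24.
    24 is a leaf — visit 24.
  At 26: go right to 22.
    Visit 22.
    At 22: go left to 32.
      32 is a leaf — visit 32.
    At 22: go right to 1.
      1 is a leaf — visit 1.
Full pre-order sequence: 38, 18, 39, 14, 9, 27, 15, 26, 24, 22, 32, 1.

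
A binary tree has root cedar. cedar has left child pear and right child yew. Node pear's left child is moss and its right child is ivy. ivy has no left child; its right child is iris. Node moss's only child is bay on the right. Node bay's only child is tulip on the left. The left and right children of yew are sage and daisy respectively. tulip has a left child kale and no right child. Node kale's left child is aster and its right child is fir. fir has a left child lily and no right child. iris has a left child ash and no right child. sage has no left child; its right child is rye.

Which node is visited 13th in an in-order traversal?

sage

In-order visits the left subtree, then the node, then the right subtree.
At cedar: go left to pear.
  At pear: go left to moss.
    At moss: no left child.
    Visit moss.
    At moss: go right to bay.
      At bay: go left to tulip.
        At tulip: go left to kale.
          At kale: go left to aster.
            aster is a leaf — visit aster.
          Visit kale.
          At kale: go right to fir.
            At fir: go left to lily.
              lily is a leaf — visit lily.
            Visit fir.
            At fir: no right child.
        Visit tulip.
        At tulip: no right child.
      Visit bay.
      At bay: no right child.
  Visit pear.
  At pear: go right to ivy.
    At ivy: no left child.
    Visit ivy.
    At ivy: go right to iris.
      At iris: go left to ash.
        ash is a leaf — visit ash.
      Visit iris.
      At iris: no right child.
Visit cedar.
At cedar: go right to yew.
  At yew: go left to sage.
    At sage: no left child.
    Visit sage.
    At sage: go right to rye.
      rye is a leaf — visit rye.
  Visit yew.
  At yew: go right to daisy.
    daisy is a leaf — visit daisy.
Full in-order sequence: moss, aster, kale, lily, fir, tulip, bay, pear, ivy, ash, iris, cedar, sage, rye, yew, daisy.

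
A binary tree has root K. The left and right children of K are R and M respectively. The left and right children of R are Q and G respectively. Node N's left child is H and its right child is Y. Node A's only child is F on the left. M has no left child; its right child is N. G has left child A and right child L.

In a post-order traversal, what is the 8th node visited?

Post-order visits the left subtree, then the right subtree, then the node.
At K: go left to R.
  At R: go left to Q.
    Q is a leaf — visit Q.
  At R: go right to G.
    At G: go left to A.
      At A: go left to F.
        F is a leaf — visit F.
      At A: no right child.
      Visit A.
    At G: go right to L.
      L is a leaf — visit L.
    Visit G.
  Visit R.
At K: go right to M.
  At M: no left child.
  At M: go right to N.
    At N: go left to H.
      H is a leaf — visit H.
    At N: go right to Y.
      Y is a leaf — visit Y.
    Visit N.
  Visit M.
Visit K.
Full post-order sequence: Q, F, A, L, G, R, H, Y, N, M, K.

Y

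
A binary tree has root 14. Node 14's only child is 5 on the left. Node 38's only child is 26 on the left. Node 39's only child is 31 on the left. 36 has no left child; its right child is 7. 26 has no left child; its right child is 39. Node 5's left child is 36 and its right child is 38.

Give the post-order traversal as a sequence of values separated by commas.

Post-order visits the left subtree, then the right subtree, then the node.
At 14: go left to 5.
  At 5: go left to 36.
    At 36: no left child.
    At 36: go right to 7.
      7 is a leaf — visit 7.
    Visit 36.
  At 5: go right to 38.
    At 38: go left to 26.
      At 26: no left child.
      At 26: go right to 39.
        At 39: go left to 31.
          31 is a leaf — visit 31.
        At 39: no right child.
        Visit 39.
      Visit 26.
    At 38: no right child.
    Visit 38.
  Visit 5.
At 14: no right child.
Visit 14.

7, 36, 31, 39, 26, 38, 5, 14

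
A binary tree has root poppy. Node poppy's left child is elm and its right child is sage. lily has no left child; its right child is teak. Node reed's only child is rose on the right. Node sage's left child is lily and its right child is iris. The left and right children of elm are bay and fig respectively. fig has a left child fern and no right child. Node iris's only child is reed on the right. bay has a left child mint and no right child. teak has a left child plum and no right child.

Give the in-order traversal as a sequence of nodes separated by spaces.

mint bay elm fern fig poppy lily plum teak sage iris reed rose

In-order visits the left subtree, then the node, then the right subtree.
At poppy: go left to elm.
  At elm: go left to bay.
    At bay: go left to mint.
      mint is a leaf — visit mint.
    Visit bay.
    At bay: no right child.
  Visit elm.
  At elm: go right to fig.
    At fig: go left to fern.
      fern is a leaf — visit fern.
    Visit fig.
    At fig: no right child.
Visit poppy.
At poppy: go right to sage.
  At sage: go left to lily.
    At lily: no left child.
    Visit lily.
    At lily: go right to teak.
      At teak: go left to plum.
        plum is a leaf — visit plum.
      Visit teak.
      At teak: no right child.
  Visit sage.
  At sage: go right to iris.
    At iris: no left child.
    Visit iris.
    At iris: go right to reed.
      At reed: no left child.
      Visit reed.
      At reed: go right to rose.
        rose is a leaf — visit rose.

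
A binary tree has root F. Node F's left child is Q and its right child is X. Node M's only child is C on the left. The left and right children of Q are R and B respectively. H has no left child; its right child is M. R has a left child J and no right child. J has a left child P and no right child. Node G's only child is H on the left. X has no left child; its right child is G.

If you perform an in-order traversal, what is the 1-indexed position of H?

In-order visits the left subtree, then the node, then the right subtree.
At F: go left to Q.
  At Q: go left to R.
    At R: go left to J.
      At J: go left to P.
        P is a leaf — visit P.
      Visit J.
      At J: no right child.
    Visit R.
    At R: no right child.
  Visit Q.
  At Q: go right to B.
    B is a leaf — visit B.
Visit F.
At F: go right to X.
  At X: no left child.
  Visit X.
  At X: go right to G.
    At G: go left to H.
      At H: no left child.
      Visit H.
      At H: go right to M.
        At M: go left to C.
          C is a leaf — visit C.
        Visit M.
        At M: no right child.
    Visit G.
    At G: no right child.
Full in-order sequence: P, J, R, Q, B, F, X, H, C, M, G.

8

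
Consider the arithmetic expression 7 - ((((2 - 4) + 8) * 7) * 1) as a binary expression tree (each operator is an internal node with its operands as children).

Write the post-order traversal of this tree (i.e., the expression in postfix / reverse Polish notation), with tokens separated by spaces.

7 2 4 - 8 + 7 * 1 * -

Post-order on an expression tree gives postfix notation: for each operator, emit left operand, right operand, then the operator.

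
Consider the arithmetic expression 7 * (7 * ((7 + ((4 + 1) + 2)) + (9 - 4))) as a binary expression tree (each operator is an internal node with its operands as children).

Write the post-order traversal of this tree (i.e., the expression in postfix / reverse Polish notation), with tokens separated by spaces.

7 7 7 4 1 + 2 + + 9 4 - + * *

Post-order on an expression tree gives postfix notation: for each operator, emit left operand, right operand, then the operator.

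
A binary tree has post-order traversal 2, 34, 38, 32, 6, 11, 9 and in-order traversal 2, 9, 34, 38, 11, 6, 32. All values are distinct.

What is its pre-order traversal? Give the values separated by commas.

9, 2, 11, 38, 34, 6, 32

The last element of post-order is the root; it splits in-order into left and right subtrees.
Root 9: left subtree has 1 node {2}, right has 5 {34, 38, 11, 6, 32}.
  Root 11: left subtree has 2 nodes {34, 38}, right has 2 {6, 32}.
    Root 38: left subtree has 1 node {34}, right has 0 { }.
    Root 6: left subtree has 0 nodes { }, right has 1 {32}.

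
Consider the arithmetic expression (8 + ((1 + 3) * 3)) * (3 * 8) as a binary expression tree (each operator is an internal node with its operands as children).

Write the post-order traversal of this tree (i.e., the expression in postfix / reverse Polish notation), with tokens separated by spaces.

Post-order on an expression tree gives postfix notation: for each operator, emit left operand, right operand, then the operator.

8 1 3 + 3 * + 3 8 * *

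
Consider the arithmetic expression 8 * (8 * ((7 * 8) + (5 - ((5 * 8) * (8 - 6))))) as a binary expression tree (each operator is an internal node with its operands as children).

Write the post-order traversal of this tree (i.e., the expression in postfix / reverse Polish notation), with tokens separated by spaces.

Post-order on an expression tree gives postfix notation: for each operator, emit left operand, right operand, then the operator.

8 8 7 8 * 5 5 8 * 8 6 - * - + * *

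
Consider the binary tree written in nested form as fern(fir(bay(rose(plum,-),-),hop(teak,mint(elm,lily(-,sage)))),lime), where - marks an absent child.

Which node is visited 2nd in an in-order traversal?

In-order visits the left subtree, then the node, then the right subtree.
At fern: go left to fir.
  At fir: go left to bay.
    At bay: go left to rose.
      At rose: go left to plum.
        plum is a leaf — visit plum.
      Visit rose.
      At rose: no right child.
    Visit bay.
    At bay: no right child.
  Visit fir.
  At fir: go right to hop.
    At hop: go left to teak.
      teak is a leaf — visit teak.
    Visit hop.
    At hop: go right to mint.
      At mint: go left to elm.
        elm is a leaf — visit elm.
      Visit mint.
      At mint: go right to lily.
        At lily: no left child.
        Visit lily.
        At lily: go right to sage.
          sage is a leaf — visit sage.
Visit fern.
At fern: go right to lime.
  lime is a leaf — visit lime.
Full in-order sequence: plum, rose, bay, fir, teak, hop, elm, mint, lily, sage, fern, lime.

rose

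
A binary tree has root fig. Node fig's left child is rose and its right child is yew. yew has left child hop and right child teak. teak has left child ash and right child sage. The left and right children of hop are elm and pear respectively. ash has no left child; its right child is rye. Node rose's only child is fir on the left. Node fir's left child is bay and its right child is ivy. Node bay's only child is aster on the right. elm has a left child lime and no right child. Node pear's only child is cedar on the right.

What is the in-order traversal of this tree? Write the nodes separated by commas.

In-order visits the left subtree, then the node, then the right subtree.
At fig: go left to rose.
  At rose: go left to fir.
    At fir: go left to bay.
      At bay: no left child.
      Visit bay.
      At bay: go right to aster.
        aster is a leaf — visit aster.
    Visit fir.
    At fir: go right to ivy.
      ivy is a leaf — visit ivy.
  Visit rose.
  At rose: no right child.
Visit fig.
At fig: go right to yew.
  At yew: go left to hop.
    At hop: go left to elm.
      At elm: go left to lime.
        lime is a leaf — visit lime.
      Visit elm.
      At elm: no right child.
    Visit hop.
    At hop: go right to pear.
      At pear: no left child.
      Visit pear.
      At pear: go right to cedar.
        cedar is a leaf — visit cedar.
  Visit yew.
  At yew: go right to teak.
    At teak: go left to ash.
      At ash: no left child.
      Visit ash.
      At ash: go right to rye.
        rye is a leaf — visit rye.
    Visit teak.
    At teak: go right to sage.
      sage is a leaf — visit sage.

bay, aster, fir, ivy, rose, fig, lime, elm, hop, pear, cedar, yew, ash, rye, teak, sage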